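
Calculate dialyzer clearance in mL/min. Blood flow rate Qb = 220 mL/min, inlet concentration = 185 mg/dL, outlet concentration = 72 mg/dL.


K = Qb * (Cb_in - Cb_out) / Cb_in
K = 220 * (185 - 72) / 185
K = 134.4 mL/min


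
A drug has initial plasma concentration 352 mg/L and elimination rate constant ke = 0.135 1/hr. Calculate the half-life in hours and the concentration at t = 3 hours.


t_half = ln(2) / ke = 0.693147 / 0.135 = 5.134 hr
C(t) = C0 * exp(-ke*t) = 352 * exp(-0.135*3)
C(3) = 234.8 mg/L


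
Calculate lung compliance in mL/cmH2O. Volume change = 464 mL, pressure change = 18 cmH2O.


C = dV / dP
C = 464 / 18
C = 25.78 mL/cmH2O


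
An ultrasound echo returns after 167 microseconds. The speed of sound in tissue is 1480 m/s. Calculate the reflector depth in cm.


depth = c * t / 2
t = 167 us = 1.6700e-04 s
depth = 1480 * 1.6700e-04 / 2
depth = 0.12358 m = 12.358 cm


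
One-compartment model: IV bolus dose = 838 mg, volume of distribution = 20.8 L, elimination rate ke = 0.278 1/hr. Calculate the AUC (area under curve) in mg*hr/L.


C0 = Dose/Vd = 838/20.8 = 40.2885 mg/L
AUC = C0/ke = 40.2885/0.278
AUC = 144.9 mg*hr/L


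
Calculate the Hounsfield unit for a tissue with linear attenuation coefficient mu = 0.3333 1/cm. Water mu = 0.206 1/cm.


HU = ((mu_tissue - mu_water) / mu_water) * 1000
HU = ((0.3333 - 0.206) / 0.206) * 1000
HU = 618


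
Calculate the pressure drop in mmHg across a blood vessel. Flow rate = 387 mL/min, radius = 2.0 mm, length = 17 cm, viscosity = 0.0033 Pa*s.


dP = 8*mu*L*Q / (pi*r^4)
Q = 387 mL/min = 6.45e-06 m^3/s
dP = 575.894 Pa = 575.894 / 133.322 mmHg = 4.32 mmHg


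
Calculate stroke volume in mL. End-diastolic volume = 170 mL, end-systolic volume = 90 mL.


SV = EDV - ESV
SV = 170 - 90
SV = 80 mL


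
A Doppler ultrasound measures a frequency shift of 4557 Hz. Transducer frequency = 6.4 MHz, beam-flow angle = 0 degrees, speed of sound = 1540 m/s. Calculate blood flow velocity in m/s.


v = fd * c / (2 * f0 * cos(theta))
v = 4557 * 1540 / (2 * 6.4000e+06 * cos(0))
v = 0.5483 m/s


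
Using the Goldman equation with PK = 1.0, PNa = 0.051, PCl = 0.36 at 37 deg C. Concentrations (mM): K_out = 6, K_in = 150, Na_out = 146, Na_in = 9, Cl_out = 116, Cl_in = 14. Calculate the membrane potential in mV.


Vm = (RT/F)*ln((PK*Ko + PNa*Nao + PCl*Cli)/(PK*Ki + PNa*Nai + PCl*Clo))
Numer = 18.486, Denom = 192.219
Vm = -62.58 mV


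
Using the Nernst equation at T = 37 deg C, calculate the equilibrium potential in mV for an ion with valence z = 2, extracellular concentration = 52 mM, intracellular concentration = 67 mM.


E = (RT/(zF)) * ln(C_out/C_in)
T = 37 + 273.15 = 310.15 K
E = (8.314 * 310.15 / (2 * 96485)) * ln(52/67)
E = -3.387 mV


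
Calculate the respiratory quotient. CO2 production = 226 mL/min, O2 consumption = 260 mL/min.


RQ = VCO2 / VO2
RQ = 226 / 260
RQ = 0.8692


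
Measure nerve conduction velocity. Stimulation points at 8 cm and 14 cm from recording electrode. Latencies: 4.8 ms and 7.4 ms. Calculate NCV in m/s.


Distance = (14 - 8) / 100 = 0.06 m
dt = (7.4 - 4.8) / 1000 = 0.0026 s
NCV = dist / dt = 23.08 m/s


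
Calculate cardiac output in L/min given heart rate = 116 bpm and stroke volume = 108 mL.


CO = HR * SV
CO = 116 * 108 / 1000
CO = 12.53 L/min


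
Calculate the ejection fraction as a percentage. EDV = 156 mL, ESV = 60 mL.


SV = EDV - ESV = 156 - 60 = 96 mL
EF = SV/EDV * 100 = 96/156 * 100
EF = 61.54%


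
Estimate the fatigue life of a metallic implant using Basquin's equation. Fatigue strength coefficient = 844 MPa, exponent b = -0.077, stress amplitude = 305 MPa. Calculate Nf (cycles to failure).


sigma_a = sigma_f' * (2Nf)^b
2Nf = (sigma_a/sigma_f')^(1/b)
2Nf = (305/844)^(1/-0.077)
2Nf = 550570.68
Nf = 2.753e+05


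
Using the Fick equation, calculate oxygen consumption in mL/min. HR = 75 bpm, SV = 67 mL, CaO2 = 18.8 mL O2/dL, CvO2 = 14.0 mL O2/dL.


CO = HR*SV = 75*67/1000 = 5.025 L/min
a-v O2 diff = 18.8 - 14.0 = 4.8 mL/dL
VO2 = CO * (CaO2-CvO2) * 10 dL/L
VO2 = 5.025 * 4.8 * 10
VO2 = 241.2 mL/min


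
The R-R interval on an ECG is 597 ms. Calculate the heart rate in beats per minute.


HR = 60 / RR_interval(s)
RR = 597 ms = 0.597 s
HR = 60 / 0.597 = 100.5 bpm


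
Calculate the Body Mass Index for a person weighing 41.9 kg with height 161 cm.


BMI = weight / height^2
height = 161 cm = 1.61 m
BMI = 41.9 / 1.61^2
BMI = 16.16 kg/m^2


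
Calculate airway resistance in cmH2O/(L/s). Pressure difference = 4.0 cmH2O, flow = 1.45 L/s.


R = dP / flow
R = 4.0 / 1.45
R = 2.759 cmH2O/(L/s)


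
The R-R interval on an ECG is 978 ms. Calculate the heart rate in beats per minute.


HR = 60 / RR_interval(s)
RR = 978 ms = 0.978 s
HR = 60 / 0.978 = 61.35 bpm


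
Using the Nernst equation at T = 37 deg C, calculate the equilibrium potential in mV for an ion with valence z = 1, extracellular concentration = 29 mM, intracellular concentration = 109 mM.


E = (RT/(zF)) * ln(C_out/C_in)
T = 37 + 273.15 = 310.15 K
E = (8.314 * 310.15 / (1 * 96485)) * ln(29/109)
E = -35.39 mV


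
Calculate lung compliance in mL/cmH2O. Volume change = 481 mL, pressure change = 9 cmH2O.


C = dV / dP
C = 481 / 9
C = 53.44 mL/cmH2O


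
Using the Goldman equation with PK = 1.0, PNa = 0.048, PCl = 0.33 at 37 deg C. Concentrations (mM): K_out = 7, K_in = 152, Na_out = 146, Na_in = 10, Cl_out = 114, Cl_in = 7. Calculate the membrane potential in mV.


Vm = (RT/F)*ln((PK*Ko + PNa*Nao + PCl*Cli)/(PK*Ki + PNa*Nai + PCl*Clo))
Numer = 16.318, Denom = 190.1
Vm = -65.62 mV


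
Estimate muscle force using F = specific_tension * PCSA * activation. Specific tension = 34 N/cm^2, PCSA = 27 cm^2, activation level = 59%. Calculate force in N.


F = sigma * PCSA * activation
F = 34 * 27 * 0.59
F = 541.6 N


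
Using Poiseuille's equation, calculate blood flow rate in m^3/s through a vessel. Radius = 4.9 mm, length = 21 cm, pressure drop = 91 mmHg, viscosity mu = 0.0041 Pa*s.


Q = pi*r^4*dP / (8*mu*L)
r = 0.0049 m, L = 0.21 m
dP = 91 mmHg = 12132.302 Pa
Q = 0.00319 m^3/s


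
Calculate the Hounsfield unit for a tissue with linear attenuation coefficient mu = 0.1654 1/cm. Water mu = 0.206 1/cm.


HU = ((mu_tissue - mu_water) / mu_water) * 1000
HU = ((0.1654 - 0.206) / 0.206) * 1000
HU = -197.1


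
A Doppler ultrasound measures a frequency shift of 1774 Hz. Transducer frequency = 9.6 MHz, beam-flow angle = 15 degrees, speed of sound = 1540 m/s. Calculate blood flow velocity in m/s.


v = fd * c / (2 * f0 * cos(theta))
v = 1774 * 1540 / (2 * 9.6000e+06 * cos(15))
v = 0.1473 m/s


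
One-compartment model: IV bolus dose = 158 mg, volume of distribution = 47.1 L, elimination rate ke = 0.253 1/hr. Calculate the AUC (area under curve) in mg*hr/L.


C0 = Dose/Vd = 158/47.1 = 3.35456 mg/L
AUC = C0/ke = 3.35456/0.253
AUC = 13.26 mg*hr/L


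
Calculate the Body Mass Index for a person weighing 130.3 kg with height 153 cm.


BMI = weight / height^2
height = 153 cm = 1.53 m
BMI = 130.3 / 1.53^2
BMI = 55.66 kg/m^2


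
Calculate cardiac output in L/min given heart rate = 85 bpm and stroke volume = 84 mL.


CO = HR * SV
CO = 85 * 84 / 1000
CO = 7.14 L/min


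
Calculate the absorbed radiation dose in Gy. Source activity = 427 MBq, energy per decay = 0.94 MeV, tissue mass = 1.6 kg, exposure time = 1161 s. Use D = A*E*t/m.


A = 427 MBq = 4.2700e+08 Bq
E = 0.94 MeV = 1.50588e-13 J
D = A*E*t/m = 4.2700e+08*1.50588e-13*1161/1.6
D = 0.04666 Gy


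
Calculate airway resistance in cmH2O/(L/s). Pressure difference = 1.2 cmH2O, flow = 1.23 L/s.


R = dP / flow
R = 1.2 / 1.23
R = 0.9756 cmH2O/(L/s)


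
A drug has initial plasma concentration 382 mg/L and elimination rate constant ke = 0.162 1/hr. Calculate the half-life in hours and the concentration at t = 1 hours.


t_half = ln(2) / ke = 0.693147 / 0.162 = 4.279 hr
C(t) = C0 * exp(-ke*t) = 382 * exp(-0.162*1)
C(1) = 324.9 mg/L


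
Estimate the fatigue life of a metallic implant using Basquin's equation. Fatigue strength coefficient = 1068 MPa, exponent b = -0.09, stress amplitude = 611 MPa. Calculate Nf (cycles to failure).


sigma_a = sigma_f' * (2Nf)^b
2Nf = (sigma_a/sigma_f')^(1/b)
2Nf = (611/1068)^(1/-0.09)
2Nf = 495.19728
Nf = 247.6


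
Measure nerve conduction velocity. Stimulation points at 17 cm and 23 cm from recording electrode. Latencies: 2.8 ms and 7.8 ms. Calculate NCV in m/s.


Distance = (23 - 17) / 100 = 0.06 m
dt = (7.8 - 2.8) / 1000 = 0.005 s
NCV = dist / dt = 12 m/s


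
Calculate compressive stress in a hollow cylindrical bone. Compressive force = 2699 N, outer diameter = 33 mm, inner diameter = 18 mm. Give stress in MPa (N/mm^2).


A = pi*(r_o^2 - r_i^2)
r_o = 16.5 mm, r_i = 9 mm
A = 600.83 mm^2
sigma = F/A = 2699 / 600.83
sigma = 4.492 MPa


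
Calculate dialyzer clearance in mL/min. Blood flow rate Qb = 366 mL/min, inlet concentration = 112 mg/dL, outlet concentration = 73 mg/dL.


K = Qb * (Cb_in - Cb_out) / Cb_in
K = 366 * (112 - 73) / 112
K = 127.4 mL/min


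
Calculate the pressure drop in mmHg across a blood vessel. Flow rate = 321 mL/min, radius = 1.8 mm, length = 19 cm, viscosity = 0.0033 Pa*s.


dP = 8*mu*L*Q / (pi*r^4)
Q = 321 mL/min = 5.35e-06 m^3/s
dP = 813.713 Pa = 813.713 / 133.322 mmHg = 6.103 mmHg


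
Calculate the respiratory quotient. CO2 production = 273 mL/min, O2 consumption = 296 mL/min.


RQ = VCO2 / VO2
RQ = 273 / 296
RQ = 0.9223


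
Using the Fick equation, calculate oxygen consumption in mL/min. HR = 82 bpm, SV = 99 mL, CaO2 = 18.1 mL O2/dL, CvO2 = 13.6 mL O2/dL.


CO = HR*SV = 82*99/1000 = 8.118 L/min
a-v O2 diff = 18.1 - 13.6 = 4.5 mL/dL
VO2 = CO * (CaO2-CvO2) * 10 dL/L
VO2 = 8.118 * 4.5 * 10
VO2 = 365.3 mL/min


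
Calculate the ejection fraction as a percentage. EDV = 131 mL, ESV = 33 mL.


SV = EDV - ESV = 131 - 33 = 98 mL
EF = SV/EDV * 100 = 98/131 * 100
EF = 74.81%


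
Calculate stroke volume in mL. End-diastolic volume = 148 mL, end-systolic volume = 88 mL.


SV = EDV - ESV
SV = 148 - 88
SV = 60 mL


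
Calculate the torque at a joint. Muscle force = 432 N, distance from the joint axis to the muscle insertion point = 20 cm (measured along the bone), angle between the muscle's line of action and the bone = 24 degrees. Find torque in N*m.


Torque = F * d * sin(theta)   (moment arm = d*sin(theta))
d = 20 cm = 0.2 m
Torque = 432 * 0.2 * sin(24)
Torque = 35.14 N*m


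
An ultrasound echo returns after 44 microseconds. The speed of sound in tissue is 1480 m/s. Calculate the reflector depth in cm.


depth = c * t / 2
t = 44 us = 4.4000e-05 s
depth = 1480 * 4.4000e-05 / 2
depth = 0.03256 m = 3.256 cm


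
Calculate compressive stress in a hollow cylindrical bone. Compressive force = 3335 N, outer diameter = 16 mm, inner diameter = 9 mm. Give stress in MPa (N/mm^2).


A = pi*(r_o^2 - r_i^2)
r_o = 8 mm, r_i = 4.5 mm
A = 137.445 mm^2
sigma = F/A = 3335 / 137.445
sigma = 24.26 MPa


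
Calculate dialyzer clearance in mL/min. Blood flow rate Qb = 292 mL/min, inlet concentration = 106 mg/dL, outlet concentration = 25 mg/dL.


K = Qb * (Cb_in - Cb_out) / Cb_in
K = 292 * (106 - 25) / 106
K = 223.1 mL/min


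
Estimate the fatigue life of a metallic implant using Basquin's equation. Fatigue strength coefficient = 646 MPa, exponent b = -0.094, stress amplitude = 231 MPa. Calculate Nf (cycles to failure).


sigma_a = sigma_f' * (2Nf)^b
2Nf = (sigma_a/sigma_f')^(1/b)
2Nf = (231/646)^(1/-0.094)
2Nf = 56400.418
Nf = 2.82e+04


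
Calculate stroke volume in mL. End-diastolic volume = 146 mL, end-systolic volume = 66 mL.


SV = EDV - ESV
SV = 146 - 66
SV = 80 mL


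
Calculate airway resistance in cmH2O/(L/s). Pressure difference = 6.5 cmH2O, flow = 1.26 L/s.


R = dP / flow
R = 6.5 / 1.26
R = 5.159 cmH2O/(L/s)


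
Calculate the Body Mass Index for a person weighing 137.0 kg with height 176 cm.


BMI = weight / height^2
height = 176 cm = 1.76 m
BMI = 137.0 / 1.76^2
BMI = 44.23 kg/m^2


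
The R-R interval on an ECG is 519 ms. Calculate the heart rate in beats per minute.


HR = 60 / RR_interval(s)
RR = 519 ms = 0.519 s
HR = 60 / 0.519 = 115.6 bpm


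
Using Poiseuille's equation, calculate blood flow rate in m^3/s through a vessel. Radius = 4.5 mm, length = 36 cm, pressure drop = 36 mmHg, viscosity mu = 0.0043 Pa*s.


Q = pi*r^4*dP / (8*mu*L)
r = 0.0045 m, L = 0.36 m
dP = 36 mmHg = 4799.592 Pa
Q = 4.9928e-04 m^3/s


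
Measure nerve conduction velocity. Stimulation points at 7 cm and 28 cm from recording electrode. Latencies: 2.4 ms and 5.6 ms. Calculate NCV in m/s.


Distance = (28 - 7) / 100 = 0.21 m
dt = (5.6 - 2.4) / 1000 = 0.0032 s
NCV = dist / dt = 65.62 m/s


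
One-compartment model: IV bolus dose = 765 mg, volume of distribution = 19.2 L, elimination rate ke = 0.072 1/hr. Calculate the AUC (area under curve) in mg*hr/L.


C0 = Dose/Vd = 765/19.2 = 39.8438 mg/L
AUC = C0/ke = 39.8438/0.072
AUC = 553.4 mg*hr/L


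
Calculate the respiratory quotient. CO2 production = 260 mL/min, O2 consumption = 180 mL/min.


RQ = VCO2 / VO2
RQ = 260 / 180
RQ = 1.444


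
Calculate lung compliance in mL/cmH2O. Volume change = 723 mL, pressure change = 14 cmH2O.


C = dV / dP
C = 723 / 14
C = 51.64 mL/cmH2O


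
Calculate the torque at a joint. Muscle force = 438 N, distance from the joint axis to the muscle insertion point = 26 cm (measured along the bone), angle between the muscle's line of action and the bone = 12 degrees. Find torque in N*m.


Torque = F * d * sin(theta)   (moment arm = d*sin(theta))
d = 26 cm = 0.26 m
Torque = 438 * 0.26 * sin(12)
Torque = 23.68 N*m


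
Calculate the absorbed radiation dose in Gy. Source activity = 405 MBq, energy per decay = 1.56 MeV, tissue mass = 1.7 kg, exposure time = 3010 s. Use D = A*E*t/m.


A = 405 MBq = 4.0500e+08 Bq
E = 1.56 MeV = 2.49912e-13 J
D = A*E*t/m = 4.0500e+08*2.49912e-13*3010/1.7
D = 0.1792 Gy


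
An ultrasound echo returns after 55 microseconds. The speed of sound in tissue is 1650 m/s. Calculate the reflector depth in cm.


depth = c * t / 2
t = 55 us = 5.5000e-05 s
depth = 1650 * 5.5000e-05 / 2
depth = 0.045375 m = 4.5375 cm


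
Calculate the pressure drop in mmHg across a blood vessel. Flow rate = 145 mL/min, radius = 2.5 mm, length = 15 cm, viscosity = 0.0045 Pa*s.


dP = 8*mu*L*Q / (pi*r^4)
Q = 145 mL/min = 2.41667e-06 m^3/s
dP = 106.341 Pa = 106.341 / 133.322 mmHg = 0.7976 mmHg


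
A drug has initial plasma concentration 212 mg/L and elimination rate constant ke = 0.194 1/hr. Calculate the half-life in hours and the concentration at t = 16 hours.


t_half = ln(2) / ke = 0.693147 / 0.194 = 3.573 hr
C(t) = C0 * exp(-ke*t) = 212 * exp(-0.194*16)
C(16) = 9.512 mg/L


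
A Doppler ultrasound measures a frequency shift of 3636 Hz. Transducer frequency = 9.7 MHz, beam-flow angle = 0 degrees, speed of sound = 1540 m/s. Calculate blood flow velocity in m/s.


v = fd * c / (2 * f0 * cos(theta))
v = 3636 * 1540 / (2 * 9.7000e+06 * cos(0))
v = 0.2886 m/s


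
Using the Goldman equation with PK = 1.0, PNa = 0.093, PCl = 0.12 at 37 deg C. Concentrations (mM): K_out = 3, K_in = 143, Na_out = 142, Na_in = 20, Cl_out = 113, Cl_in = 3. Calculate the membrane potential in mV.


Vm = (RT/F)*ln((PK*Ko + PNa*Nao + PCl*Cli)/(PK*Ki + PNa*Nai + PCl*Clo))
Numer = 16.566, Denom = 158.42
Vm = -60.34 mV


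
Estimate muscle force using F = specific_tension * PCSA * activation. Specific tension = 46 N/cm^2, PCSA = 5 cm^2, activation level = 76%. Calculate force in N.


F = sigma * PCSA * activation
F = 46 * 5 * 0.76
F = 174.8 N


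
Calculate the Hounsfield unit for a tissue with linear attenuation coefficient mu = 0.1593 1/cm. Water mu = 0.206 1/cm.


HU = ((mu_tissue - mu_water) / mu_water) * 1000
HU = ((0.1593 - 0.206) / 0.206) * 1000
HU = -226.7


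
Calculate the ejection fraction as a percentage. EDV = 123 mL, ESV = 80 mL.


SV = EDV - ESV = 123 - 80 = 43 mL
EF = SV/EDV * 100 = 43/123 * 100
EF = 34.96%


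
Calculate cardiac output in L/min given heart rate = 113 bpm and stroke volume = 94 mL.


CO = HR * SV
CO = 113 * 94 / 1000
CO = 10.62 L/min


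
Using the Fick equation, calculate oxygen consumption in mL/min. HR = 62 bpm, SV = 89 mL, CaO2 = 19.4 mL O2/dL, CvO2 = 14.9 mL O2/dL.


CO = HR*SV = 62*89/1000 = 5.518 L/min
a-v O2 diff = 19.4 - 14.9 = 4.5 mL/dL
VO2 = CO * (CaO2-CvO2) * 10 dL/L
VO2 = 5.518 * 4.5 * 10
VO2 = 248.3 mL/min


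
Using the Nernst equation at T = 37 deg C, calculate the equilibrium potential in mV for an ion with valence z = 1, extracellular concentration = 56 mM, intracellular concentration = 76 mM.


E = (RT/(zF)) * ln(C_out/C_in)
T = 37 + 273.15 = 310.15 K
E = (8.314 * 310.15 / (1 * 96485)) * ln(56/76)
E = -8.161 mV


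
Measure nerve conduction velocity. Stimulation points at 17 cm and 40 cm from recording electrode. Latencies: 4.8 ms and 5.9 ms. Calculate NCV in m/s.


Distance = (40 - 17) / 100 = 0.23 m
dt = (5.9 - 4.8) / 1000 = 0.0011 s
NCV = dist / dt = 209.1 m/s


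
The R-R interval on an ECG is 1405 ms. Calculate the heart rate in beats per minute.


HR = 60 / RR_interval(s)
RR = 1405 ms = 1.405 s
HR = 60 / 1.405 = 42.7 bpm


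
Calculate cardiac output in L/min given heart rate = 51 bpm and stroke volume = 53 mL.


CO = HR * SV
CO = 51 * 53 / 1000
CO = 2.703 L/min


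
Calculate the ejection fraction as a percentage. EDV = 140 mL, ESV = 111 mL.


SV = EDV - ESV = 140 - 111 = 29 mL
EF = SV/EDV * 100 = 29/140 * 100
EF = 20.71%


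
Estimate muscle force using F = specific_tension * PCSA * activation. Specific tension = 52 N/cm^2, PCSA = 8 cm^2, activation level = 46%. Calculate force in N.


F = sigma * PCSA * activation
F = 52 * 8 * 0.46
F = 191.4 N


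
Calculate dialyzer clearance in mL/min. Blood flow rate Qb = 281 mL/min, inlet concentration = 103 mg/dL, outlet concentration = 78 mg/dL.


K = Qb * (Cb_in - Cb_out) / Cb_in
K = 281 * (103 - 78) / 103
K = 68.2 mL/min


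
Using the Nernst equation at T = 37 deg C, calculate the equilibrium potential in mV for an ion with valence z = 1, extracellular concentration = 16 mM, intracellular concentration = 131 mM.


E = (RT/(zF)) * ln(C_out/C_in)
T = 37 + 273.15 = 310.15 K
E = (8.314 * 310.15 / (1 * 96485)) * ln(16/131)
E = -56.19 mV


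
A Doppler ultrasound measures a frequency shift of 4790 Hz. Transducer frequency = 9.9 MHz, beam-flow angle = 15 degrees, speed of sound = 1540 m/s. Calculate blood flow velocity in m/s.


v = fd * c / (2 * f0 * cos(theta))
v = 4790 * 1540 / (2 * 9.9000e+06 * cos(15))
v = 0.3857 m/s


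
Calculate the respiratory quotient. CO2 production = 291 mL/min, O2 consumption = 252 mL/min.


RQ = VCO2 / VO2
RQ = 291 / 252
RQ = 1.155


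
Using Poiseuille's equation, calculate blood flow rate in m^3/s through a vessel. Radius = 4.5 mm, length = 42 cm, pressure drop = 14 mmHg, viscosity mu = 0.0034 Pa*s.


Q = pi*r^4*dP / (8*mu*L)
r = 0.0045 m, L = 0.42 m
dP = 14 mmHg = 1866.508 Pa
Q = 2.1048e-04 m^3/s


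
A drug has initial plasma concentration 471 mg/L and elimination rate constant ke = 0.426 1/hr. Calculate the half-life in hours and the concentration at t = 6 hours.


t_half = ln(2) / ke = 0.693147 / 0.426 = 1.627 hr
C(t) = C0 * exp(-ke*t) = 471 * exp(-0.426*6)
C(6) = 36.56 mg/L


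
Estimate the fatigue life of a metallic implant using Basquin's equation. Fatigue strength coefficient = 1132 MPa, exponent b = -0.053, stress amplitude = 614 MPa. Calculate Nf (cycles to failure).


sigma_a = sigma_f' * (2Nf)^b
2Nf = (sigma_a/sigma_f')^(1/b)
2Nf = (614/1132)^(1/-0.053)
2Nf = 102989.63
Nf = 5.149e+04


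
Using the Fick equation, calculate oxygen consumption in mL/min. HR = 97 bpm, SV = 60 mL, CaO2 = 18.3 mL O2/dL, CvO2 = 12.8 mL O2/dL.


CO = HR*SV = 97*60/1000 = 5.82 L/min
a-v O2 diff = 18.3 - 12.8 = 5.5 mL/dL
VO2 = CO * (CaO2-CvO2) * 10 dL/L
VO2 = 5.82 * 5.5 * 10
VO2 = 320.1 mL/min


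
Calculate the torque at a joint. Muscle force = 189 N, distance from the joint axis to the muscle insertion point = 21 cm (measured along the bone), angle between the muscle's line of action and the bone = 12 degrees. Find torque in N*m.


Torque = F * d * sin(theta)   (moment arm = d*sin(theta))
d = 21 cm = 0.21 m
Torque = 189 * 0.21 * sin(12)
Torque = 8.252 N*m


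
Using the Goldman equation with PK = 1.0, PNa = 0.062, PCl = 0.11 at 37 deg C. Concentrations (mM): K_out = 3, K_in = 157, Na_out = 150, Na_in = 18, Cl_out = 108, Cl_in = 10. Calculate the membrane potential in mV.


Vm = (RT/F)*ln((PK*Ko + PNa*Nao + PCl*Cli)/(PK*Ki + PNa*Nai + PCl*Clo))
Numer = 13.4, Denom = 169.996
Vm = -67.9 mV


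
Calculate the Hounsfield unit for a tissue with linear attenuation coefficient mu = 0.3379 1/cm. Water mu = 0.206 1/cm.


HU = ((mu_tissue - mu_water) / mu_water) * 1000
HU = ((0.3379 - 0.206) / 0.206) * 1000
HU = 640.3


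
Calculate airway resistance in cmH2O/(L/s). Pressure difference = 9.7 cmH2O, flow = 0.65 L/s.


R = dP / flow
R = 9.7 / 0.65
R = 14.92 cmH2O/(L/s)


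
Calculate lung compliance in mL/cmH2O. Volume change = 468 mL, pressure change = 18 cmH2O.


C = dV / dP
C = 468 / 18
C = 26 mL/cmH2O


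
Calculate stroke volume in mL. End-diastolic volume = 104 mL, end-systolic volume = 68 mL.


SV = EDV - ESV
SV = 104 - 68
SV = 36 mL


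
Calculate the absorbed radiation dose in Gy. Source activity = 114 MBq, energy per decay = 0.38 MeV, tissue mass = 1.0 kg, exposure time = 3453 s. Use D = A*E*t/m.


A = 114 MBq = 1.1400e+08 Bq
E = 0.38 MeV = 6.0876e-14 J
D = A*E*t/m = 1.1400e+08*6.0876e-14*3453/1.0
D = 0.02396 Gy


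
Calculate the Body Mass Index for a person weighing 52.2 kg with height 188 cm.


BMI = weight / height^2
height = 188 cm = 1.88 m
BMI = 52.2 / 1.88^2
BMI = 14.77 kg/m^2


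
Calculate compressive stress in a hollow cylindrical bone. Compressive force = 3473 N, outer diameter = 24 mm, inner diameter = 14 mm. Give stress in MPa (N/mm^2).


A = pi*(r_o^2 - r_i^2)
r_o = 12 mm, r_i = 7 mm
A = 298.451 mm^2
sigma = F/A = 3473 / 298.451
sigma = 11.64 MPa


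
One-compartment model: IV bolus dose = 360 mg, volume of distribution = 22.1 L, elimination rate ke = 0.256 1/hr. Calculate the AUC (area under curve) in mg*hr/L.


C0 = Dose/Vd = 360/22.1 = 16.2896 mg/L
AUC = C0/ke = 16.2896/0.256
AUC = 63.63 mg*hr/L


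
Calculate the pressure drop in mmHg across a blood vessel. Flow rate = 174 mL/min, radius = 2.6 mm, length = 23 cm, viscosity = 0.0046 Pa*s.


dP = 8*mu*L*Q / (pi*r^4)
Q = 174 mL/min = 2.9e-06 m^3/s
dP = 170.974 Pa = 170.974 / 133.322 mmHg = 1.282 mmHg


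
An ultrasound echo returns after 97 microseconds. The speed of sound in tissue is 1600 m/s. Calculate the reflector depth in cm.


depth = c * t / 2
t = 97 us = 9.7000e-05 s
depth = 1600 * 9.7000e-05 / 2
depth = 0.0776 m = 7.76 cm


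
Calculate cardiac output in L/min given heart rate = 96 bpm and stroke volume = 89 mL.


CO = HR * SV
CO = 96 * 89 / 1000
CO = 8.544 L/min


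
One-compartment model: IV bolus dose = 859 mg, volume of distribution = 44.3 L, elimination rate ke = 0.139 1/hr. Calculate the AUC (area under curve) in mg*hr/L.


C0 = Dose/Vd = 859/44.3 = 19.3905 mg/L
AUC = C0/ke = 19.3905/0.139
AUC = 139.5 mg*hr/L


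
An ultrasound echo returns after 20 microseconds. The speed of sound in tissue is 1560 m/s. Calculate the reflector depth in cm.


depth = c * t / 2
t = 20 us = 2.0000e-05 s
depth = 1560 * 2.0000e-05 / 2
depth = 0.0156 m = 1.56 cm


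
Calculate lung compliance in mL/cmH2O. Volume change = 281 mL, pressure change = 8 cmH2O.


C = dV / dP
C = 281 / 8
C = 35.12 mL/cmH2O


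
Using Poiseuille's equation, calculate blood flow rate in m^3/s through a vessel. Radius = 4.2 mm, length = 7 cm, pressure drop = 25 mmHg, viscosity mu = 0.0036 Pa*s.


Q = pi*r^4*dP / (8*mu*L)
r = 0.0042 m, L = 0.07 m
dP = 25 mmHg = 3333.05 Pa
Q = 0.001616 m^3/s


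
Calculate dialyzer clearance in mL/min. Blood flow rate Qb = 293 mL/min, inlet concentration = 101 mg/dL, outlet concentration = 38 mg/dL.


K = Qb * (Cb_in - Cb_out) / Cb_in
K = 293 * (101 - 38) / 101
K = 182.8 mL/min


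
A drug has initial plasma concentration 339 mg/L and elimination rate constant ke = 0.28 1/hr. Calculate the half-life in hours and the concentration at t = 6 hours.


t_half = ln(2) / ke = 0.693147 / 0.28 = 2.476 hr
C(t) = C0 * exp(-ke*t) = 339 * exp(-0.28*6)
C(6) = 63.18 mg/L


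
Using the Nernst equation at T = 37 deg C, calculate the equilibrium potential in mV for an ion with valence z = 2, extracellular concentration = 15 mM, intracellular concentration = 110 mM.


E = (RT/(zF)) * ln(C_out/C_in)
T = 37 + 273.15 = 310.15 K
E = (8.314 * 310.15 / (2 * 96485)) * ln(15/110)
E = -26.62 mV


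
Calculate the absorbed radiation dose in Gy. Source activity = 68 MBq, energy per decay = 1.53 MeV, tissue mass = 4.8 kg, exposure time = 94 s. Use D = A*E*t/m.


A = 68 MBq = 6.8000e+07 Bq
E = 1.53 MeV = 2.45106e-13 J
D = A*E*t/m = 6.8000e+07*2.45106e-13*94/4.8
D = 3.2640e-04 Gy


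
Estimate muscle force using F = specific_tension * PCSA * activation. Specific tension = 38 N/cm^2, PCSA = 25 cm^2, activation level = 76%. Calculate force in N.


F = sigma * PCSA * activation
F = 38 * 25 * 0.76
F = 722 N


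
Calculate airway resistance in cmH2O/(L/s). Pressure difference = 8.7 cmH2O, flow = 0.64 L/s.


R = dP / flow
R = 8.7 / 0.64
R = 13.59 cmH2O/(L/s)


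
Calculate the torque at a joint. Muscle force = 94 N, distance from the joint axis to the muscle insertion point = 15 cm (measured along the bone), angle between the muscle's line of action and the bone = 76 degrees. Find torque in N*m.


Torque = F * d * sin(theta)   (moment arm = d*sin(theta))
d = 15 cm = 0.15 m
Torque = 94 * 0.15 * sin(76)
Torque = 13.68 N*m


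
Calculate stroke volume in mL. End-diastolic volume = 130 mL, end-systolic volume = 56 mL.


SV = EDV - ESV
SV = 130 - 56
SV = 74 mL


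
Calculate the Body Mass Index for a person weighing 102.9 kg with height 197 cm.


BMI = weight / height^2
height = 197 cm = 1.97 m
BMI = 102.9 / 1.97^2
BMI = 26.51 kg/m^2


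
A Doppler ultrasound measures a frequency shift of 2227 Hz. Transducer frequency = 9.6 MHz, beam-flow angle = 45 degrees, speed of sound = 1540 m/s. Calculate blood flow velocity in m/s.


v = fd * c / (2 * f0 * cos(theta))
v = 2227 * 1540 / (2 * 9.6000e+06 * cos(45))
v = 0.2526 m/s


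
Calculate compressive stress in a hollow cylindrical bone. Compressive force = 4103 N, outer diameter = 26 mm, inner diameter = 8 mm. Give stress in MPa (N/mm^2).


A = pi*(r_o^2 - r_i^2)
r_o = 13 mm, r_i = 4 mm
A = 480.664 mm^2
sigma = F/A = 4103 / 480.664
sigma = 8.536 MPa


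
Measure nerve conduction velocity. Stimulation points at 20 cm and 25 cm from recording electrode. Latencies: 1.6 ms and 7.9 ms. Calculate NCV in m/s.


Distance = (25 - 20) / 100 = 0.05 m
dt = (7.9 - 1.6) / 1000 = 0.0063 s
NCV = dist / dt = 7.937 m/s


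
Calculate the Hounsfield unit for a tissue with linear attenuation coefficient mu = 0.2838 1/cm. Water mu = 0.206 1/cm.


HU = ((mu_tissue - mu_water) / mu_water) * 1000
HU = ((0.2838 - 0.206) / 0.206) * 1000
HU = 377.7


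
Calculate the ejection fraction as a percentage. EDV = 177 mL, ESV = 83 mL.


SV = EDV - ESV = 177 - 83 = 94 mL
EF = SV/EDV * 100 = 94/177 * 100
EF = 53.11%


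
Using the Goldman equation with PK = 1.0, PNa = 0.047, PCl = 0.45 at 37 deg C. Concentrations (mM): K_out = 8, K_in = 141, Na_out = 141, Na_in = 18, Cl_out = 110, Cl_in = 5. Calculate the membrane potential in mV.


Vm = (RT/F)*ln((PK*Ko + PNa*Nao + PCl*Cli)/(PK*Ki + PNa*Nai + PCl*Clo))
Numer = 16.877, Denom = 191.346
Vm = -64.89 mV


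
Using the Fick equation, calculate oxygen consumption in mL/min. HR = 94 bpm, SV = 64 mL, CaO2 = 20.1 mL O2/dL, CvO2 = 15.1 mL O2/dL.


CO = HR*SV = 94*64/1000 = 6.016 L/min
a-v O2 diff = 20.1 - 15.1 = 5 mL/dL
VO2 = CO * (CaO2-CvO2) * 10 dL/L
VO2 = 6.016 * 5 * 10
VO2 = 300.8 mL/min


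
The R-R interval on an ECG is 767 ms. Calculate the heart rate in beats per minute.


HR = 60 / RR_interval(s)
RR = 767 ms = 0.767 s
HR = 60 / 0.767 = 78.23 bpm


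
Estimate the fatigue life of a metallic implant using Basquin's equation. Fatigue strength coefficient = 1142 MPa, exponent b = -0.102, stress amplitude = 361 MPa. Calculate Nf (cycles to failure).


sigma_a = sigma_f' * (2Nf)^b
2Nf = (sigma_a/sigma_f')^(1/b)
2Nf = (361/1142)^(1/-0.102)
2Nf = 80079.001
Nf = 4.004e+04


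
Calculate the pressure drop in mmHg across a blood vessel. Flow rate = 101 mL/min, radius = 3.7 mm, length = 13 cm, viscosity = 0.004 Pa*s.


dP = 8*mu*L*Q / (pi*r^4)
Q = 101 mL/min = 1.68333e-06 m^3/s
dP = 11.8934 Pa = 11.8934 / 133.322 mmHg = 0.08921 mmHg


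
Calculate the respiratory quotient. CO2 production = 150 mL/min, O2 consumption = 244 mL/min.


RQ = VCO2 / VO2
RQ = 150 / 244
RQ = 0.6148


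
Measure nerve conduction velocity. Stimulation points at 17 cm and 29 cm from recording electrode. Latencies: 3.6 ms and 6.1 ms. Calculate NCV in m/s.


Distance = (29 - 17) / 100 = 0.12 m
dt = (6.1 - 3.6) / 1000 = 0.0025 s
NCV = dist / dt = 48 m/s


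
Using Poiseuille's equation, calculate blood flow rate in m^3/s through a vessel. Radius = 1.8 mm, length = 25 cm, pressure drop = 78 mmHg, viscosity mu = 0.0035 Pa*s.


Q = pi*r^4*dP / (8*mu*L)
r = 0.0018 m, L = 0.25 m
dP = 78 mmHg = 10399.116 Pa
Q = 4.8993e-05 m^3/s


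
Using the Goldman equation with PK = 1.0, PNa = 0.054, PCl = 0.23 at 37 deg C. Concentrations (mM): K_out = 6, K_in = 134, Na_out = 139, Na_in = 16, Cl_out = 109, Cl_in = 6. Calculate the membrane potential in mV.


Vm = (RT/F)*ln((PK*Ko + PNa*Nao + PCl*Cli)/(PK*Ki + PNa*Nai + PCl*Clo))
Numer = 14.886, Denom = 159.934
Vm = -63.45 mV


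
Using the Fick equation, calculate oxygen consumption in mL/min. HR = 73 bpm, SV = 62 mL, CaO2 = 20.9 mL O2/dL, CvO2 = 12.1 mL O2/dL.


CO = HR*SV = 73*62/1000 = 4.526 L/min
a-v O2 diff = 20.9 - 12.1 = 8.8 mL/dL
VO2 = CO * (CaO2-CvO2) * 10 dL/L
VO2 = 4.526 * 8.8 * 10
VO2 = 398.3 mL/min


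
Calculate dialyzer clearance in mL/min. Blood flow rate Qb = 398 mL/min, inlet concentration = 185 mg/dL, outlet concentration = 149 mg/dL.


K = Qb * (Cb_in - Cb_out) / Cb_in
K = 398 * (185 - 149) / 185
K = 77.45 mL/min


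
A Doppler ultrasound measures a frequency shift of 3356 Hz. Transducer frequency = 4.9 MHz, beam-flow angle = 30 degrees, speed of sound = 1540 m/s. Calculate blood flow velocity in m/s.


v = fd * c / (2 * f0 * cos(theta))
v = 3356 * 1540 / (2 * 4.9000e+06 * cos(30))
v = 0.609 m/s


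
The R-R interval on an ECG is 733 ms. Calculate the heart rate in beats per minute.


HR = 60 / RR_interval(s)
RR = 733 ms = 0.733 s
HR = 60 / 0.733 = 81.86 bpm


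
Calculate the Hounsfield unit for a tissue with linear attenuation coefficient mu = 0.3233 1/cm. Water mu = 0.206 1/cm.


HU = ((mu_tissue - mu_water) / mu_water) * 1000
HU = ((0.3233 - 0.206) / 0.206) * 1000
HU = 569.4


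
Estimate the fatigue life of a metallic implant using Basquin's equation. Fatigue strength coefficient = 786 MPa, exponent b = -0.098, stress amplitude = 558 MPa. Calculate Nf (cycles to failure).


sigma_a = sigma_f' * (2Nf)^b
2Nf = (sigma_a/sigma_f')^(1/b)
2Nf = (558/786)^(1/-0.098)
2Nf = 32.979832
Nf = 16.49


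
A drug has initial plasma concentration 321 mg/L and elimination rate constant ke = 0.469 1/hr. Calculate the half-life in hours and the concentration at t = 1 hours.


t_half = ln(2) / ke = 0.693147 / 0.469 = 1.478 hr
C(t) = C0 * exp(-ke*t) = 321 * exp(-0.469*1)
C(1) = 200.8 mg/L


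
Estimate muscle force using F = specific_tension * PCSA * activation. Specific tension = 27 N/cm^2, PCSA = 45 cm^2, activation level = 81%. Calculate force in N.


F = sigma * PCSA * activation
F = 27 * 45 * 0.81
F = 984.2 N


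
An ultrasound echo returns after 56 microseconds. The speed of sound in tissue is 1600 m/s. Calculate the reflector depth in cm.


depth = c * t / 2
t = 56 us = 5.6000e-05 s
depth = 1600 * 5.6000e-05 / 2
depth = 0.0448 m = 4.48 cm


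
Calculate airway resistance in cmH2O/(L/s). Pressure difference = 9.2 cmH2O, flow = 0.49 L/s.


R = dP / flow
R = 9.2 / 0.49
R = 18.78 cmH2O/(L/s)


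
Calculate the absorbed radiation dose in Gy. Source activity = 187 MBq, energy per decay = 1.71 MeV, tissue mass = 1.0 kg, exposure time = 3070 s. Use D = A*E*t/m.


A = 187 MBq = 1.8700e+08 Bq
E = 1.71 MeV = 2.73942e-13 J
D = A*E*t/m = 1.8700e+08*2.73942e-13*3070/1.0
D = 0.1573 Gy


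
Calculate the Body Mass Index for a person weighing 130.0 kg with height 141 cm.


BMI = weight / height^2
height = 141 cm = 1.41 m
BMI = 130.0 / 1.41^2
BMI = 65.39 kg/m^2


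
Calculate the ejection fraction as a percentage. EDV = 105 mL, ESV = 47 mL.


SV = EDV - ESV = 105 - 47 = 58 mL
EF = SV/EDV * 100 = 58/105 * 100
EF = 55.24%


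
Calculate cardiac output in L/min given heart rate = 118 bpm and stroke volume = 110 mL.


CO = HR * SV
CO = 118 * 110 / 1000
CO = 12.98 L/min


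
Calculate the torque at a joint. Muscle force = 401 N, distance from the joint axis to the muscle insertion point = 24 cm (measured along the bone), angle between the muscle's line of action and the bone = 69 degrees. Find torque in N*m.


Torque = F * d * sin(theta)   (moment arm = d*sin(theta))
d = 24 cm = 0.24 m
Torque = 401 * 0.24 * sin(69)
Torque = 89.85 N*m


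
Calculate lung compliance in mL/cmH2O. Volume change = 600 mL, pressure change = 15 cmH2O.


C = dV / dP
C = 600 / 15
C = 40 mL/cmH2O


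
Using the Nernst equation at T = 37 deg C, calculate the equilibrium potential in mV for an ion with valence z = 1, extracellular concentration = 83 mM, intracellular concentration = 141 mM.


E = (RT/(zF)) * ln(C_out/C_in)
T = 37 + 273.15 = 310.15 K
E = (8.314 * 310.15 / (1 * 96485)) * ln(83/141)
E = -14.16 mV


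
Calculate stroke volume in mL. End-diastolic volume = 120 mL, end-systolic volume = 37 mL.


SV = EDV - ESV
SV = 120 - 37
SV = 83 mL


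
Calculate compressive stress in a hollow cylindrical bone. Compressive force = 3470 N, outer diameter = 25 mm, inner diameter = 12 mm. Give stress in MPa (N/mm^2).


A = pi*(r_o^2 - r_i^2)
r_o = 12.5 mm, r_i = 6 mm
A = 377.777 mm^2
sigma = F/A = 3470 / 377.777
sigma = 9.185 MPa


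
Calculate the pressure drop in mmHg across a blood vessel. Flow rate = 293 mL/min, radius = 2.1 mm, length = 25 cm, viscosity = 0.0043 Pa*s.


dP = 8*mu*L*Q / (pi*r^4)
Q = 293 mL/min = 4.88333e-06 m^3/s
dP = 687.365 Pa = 687.365 / 133.322 mmHg = 5.156 mmHg


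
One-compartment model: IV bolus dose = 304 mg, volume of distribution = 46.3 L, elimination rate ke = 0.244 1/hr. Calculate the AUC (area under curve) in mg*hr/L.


C0 = Dose/Vd = 304/46.3 = 6.56587 mg/L
AUC = C0/ke = 6.56587/0.244
AUC = 26.91 mg*hr/L


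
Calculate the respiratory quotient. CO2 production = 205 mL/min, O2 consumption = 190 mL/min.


RQ = VCO2 / VO2
RQ = 205 / 190
RQ = 1.079


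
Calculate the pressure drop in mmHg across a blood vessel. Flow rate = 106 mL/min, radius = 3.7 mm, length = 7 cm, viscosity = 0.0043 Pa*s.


dP = 8*mu*L*Q / (pi*r^4)
Q = 106 mL/min = 1.76667e-06 m^3/s
dP = 7.22529 Pa = 7.22529 / 133.322 mmHg = 0.05419 mmHg


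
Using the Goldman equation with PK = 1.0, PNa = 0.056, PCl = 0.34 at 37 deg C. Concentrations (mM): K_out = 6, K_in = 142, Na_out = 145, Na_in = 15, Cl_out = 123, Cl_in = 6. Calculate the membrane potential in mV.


Vm = (RT/F)*ln((PK*Ko + PNa*Nao + PCl*Cli)/(PK*Ki + PNa*Nai + PCl*Clo))
Numer = 16.16, Denom = 184.66
Vm = -65.1 mV


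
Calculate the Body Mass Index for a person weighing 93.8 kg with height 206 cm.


BMI = weight / height^2
height = 206 cm = 2.06 m
BMI = 93.8 / 2.06^2
BMI = 22.1 kg/m^2


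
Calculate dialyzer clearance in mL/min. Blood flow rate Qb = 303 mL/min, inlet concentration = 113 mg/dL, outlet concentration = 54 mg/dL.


K = Qb * (Cb_in - Cb_out) / Cb_in
K = 303 * (113 - 54) / 113
K = 158.2 mL/min


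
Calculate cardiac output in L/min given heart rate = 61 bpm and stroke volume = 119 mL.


CO = HR * SV
CO = 61 * 119 / 1000
CO = 7.259 L/min


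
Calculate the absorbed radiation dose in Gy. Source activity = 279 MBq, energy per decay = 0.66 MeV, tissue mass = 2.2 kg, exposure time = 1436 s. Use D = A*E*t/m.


A = 279 MBq = 2.7900e+08 Bq
E = 0.66 MeV = 1.05732e-13 J
D = A*E*t/m = 2.7900e+08*1.05732e-13*1436/2.2
D = 0.01925 Gy


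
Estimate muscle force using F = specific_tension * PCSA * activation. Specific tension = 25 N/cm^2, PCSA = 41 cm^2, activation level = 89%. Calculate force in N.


F = sigma * PCSA * activation
F = 25 * 41 * 0.89
F = 912.2 N


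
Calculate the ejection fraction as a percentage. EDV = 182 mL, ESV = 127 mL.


SV = EDV - ESV = 182 - 127 = 55 mL
EF = SV/EDV * 100 = 55/182 * 100
EF = 30.22%


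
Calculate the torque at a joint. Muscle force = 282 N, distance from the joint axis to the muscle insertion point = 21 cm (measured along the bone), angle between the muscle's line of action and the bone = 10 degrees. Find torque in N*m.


Torque = F * d * sin(theta)   (moment arm = d*sin(theta))
d = 21 cm = 0.21 m
Torque = 282 * 0.21 * sin(10)
Torque = 10.28 N*m


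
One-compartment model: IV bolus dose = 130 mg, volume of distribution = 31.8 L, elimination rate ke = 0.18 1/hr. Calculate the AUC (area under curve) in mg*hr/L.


C0 = Dose/Vd = 130/31.8 = 4.08805 mg/L
AUC = C0/ke = 4.08805/0.18
AUC = 22.71 mg*hr/L


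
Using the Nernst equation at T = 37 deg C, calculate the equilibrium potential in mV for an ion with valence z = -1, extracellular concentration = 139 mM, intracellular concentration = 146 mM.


E = (RT/(zF)) * ln(C_out/C_in)
T = 37 + 273.15 = 310.15 K
E = (8.314 * 310.15 / (-1 * 96485)) * ln(139/146)
E = 1.313 mV


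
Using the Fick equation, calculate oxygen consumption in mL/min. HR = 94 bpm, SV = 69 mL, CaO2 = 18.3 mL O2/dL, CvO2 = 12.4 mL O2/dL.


CO = HR*SV = 94*69/1000 = 6.486 L/min
a-v O2 diff = 18.3 - 12.4 = 5.9 mL/dL
VO2 = CO * (CaO2-CvO2) * 10 dL/L
VO2 = 6.486 * 5.9 * 10
VO2 = 382.7 mL/min


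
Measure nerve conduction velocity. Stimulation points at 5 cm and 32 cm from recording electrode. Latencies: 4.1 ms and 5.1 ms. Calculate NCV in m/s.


Distance = (32 - 5) / 100 = 0.27 m
dt = (5.1 - 4.1) / 1000 = 0.001 s
NCV = dist / dt = 270 m/s


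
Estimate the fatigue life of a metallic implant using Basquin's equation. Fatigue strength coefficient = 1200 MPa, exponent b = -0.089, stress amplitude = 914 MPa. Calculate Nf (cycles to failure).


sigma_a = sigma_f' * (2Nf)^b
2Nf = (sigma_a/sigma_f')^(1/b)
2Nf = (914/1200)^(1/-0.089)
2Nf = 21.305107
Nf = 10.65


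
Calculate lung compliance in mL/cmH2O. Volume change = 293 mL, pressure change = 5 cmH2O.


C = dV / dP
C = 293 / 5
C = 58.6 mL/cmH2O


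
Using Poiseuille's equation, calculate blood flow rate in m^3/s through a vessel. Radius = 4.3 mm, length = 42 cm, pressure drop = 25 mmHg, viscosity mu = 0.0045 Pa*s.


Q = pi*r^4*dP / (8*mu*L)
r = 0.0043 m, L = 0.42 m
dP = 25 mmHg = 3333.05 Pa
Q = 2.3676e-04 m^3/s


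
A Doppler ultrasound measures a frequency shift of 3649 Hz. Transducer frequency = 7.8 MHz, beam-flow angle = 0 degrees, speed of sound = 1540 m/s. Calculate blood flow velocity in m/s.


v = fd * c / (2 * f0 * cos(theta))
v = 3649 * 1540 / (2 * 7.8000e+06 * cos(0))
v = 0.3602 m/s


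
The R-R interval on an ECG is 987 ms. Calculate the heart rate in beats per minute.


HR = 60 / RR_interval(s)
RR = 987 ms = 0.987 s
HR = 60 / 0.987 = 60.79 bpm
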